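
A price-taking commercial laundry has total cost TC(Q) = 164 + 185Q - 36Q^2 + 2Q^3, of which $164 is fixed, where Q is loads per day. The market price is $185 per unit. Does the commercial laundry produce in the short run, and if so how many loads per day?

Strip out fixed cost: VC = 185Q - 36Q^2 + 2Q^3. Then AVC = 185 - 36Q + 2Q^2 and MC = 185 - 72Q + 6Q^2.
AVC is minimized where dAVC/dQ = -36 + 4Q = 0, at Q = 9; min AVC = 185 - 36·9 + 2·9^2 = $23.
Since P = $185 ≥ min AVC = $23, price covers variable cost and the firm should produce.
Solving P = MC: -72Q + 6Q^2 = 0 ⇒ Q = 0 or 12. On the upward-sloping branch, Q* = 12.
Check: AVC at Q = 12 is $41 ≤ P, so revenue covers variable cost.
Profit = P·Q − TC = 185·12 − 656 = $1564.

Produce at Q = 12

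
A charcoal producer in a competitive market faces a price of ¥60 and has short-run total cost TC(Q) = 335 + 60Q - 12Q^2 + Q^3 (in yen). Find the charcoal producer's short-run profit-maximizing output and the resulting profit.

Profit = -¥79 at Q = 8

AVC = 60 - 12Q + Q^2 has its minimum ¥24 at Q = 6; price ¥60 clears that bar, so the firm operates.
With MC = 60 - 24Q + 3Q^2, P = MC on the upward-sloping part at Q* = 8.
TR = 60·8 = 480. TC = 335 + 224 = 559. Profit = 480 − 559 = -¥79.
Shutting down would mean losing the fixed cost of ¥335, so operating at a loss of ¥79 is better by ¥256.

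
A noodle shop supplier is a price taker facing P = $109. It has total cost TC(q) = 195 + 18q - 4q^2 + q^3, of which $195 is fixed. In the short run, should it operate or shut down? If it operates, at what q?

Produce at q = 7

From TC, MC = TC'(q) = 18 - 8q + 3q^2 and AVC = VC/q = 18 - 4q + q^2.
AVC is minimized where dAVC/dq = -4 + 2q = 0, at q = 2; min AVC = 18 - 4·2 + 2^2 = $14.
P = $109 exceeds min AVC = $14, so the firm stays open.
P = MC gives -91 - 8q + 3q^2 = 0, with roots -13/3 and 7. Take the larger (rising MC): q* = 7.
Check: AVC at q = 7 is $39 ≤ P, so revenue covers variable cost.
Profit = P·q − TC = 109·7 − 468 = $295.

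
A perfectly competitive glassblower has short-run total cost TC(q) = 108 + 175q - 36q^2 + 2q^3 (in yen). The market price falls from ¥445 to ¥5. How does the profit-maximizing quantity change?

Output falls from 15 to 0 (the firm shuts down)

MC = 175 - 72q + 6q^2; the shutdown threshold is min AVC = ¥13 (at q = 9).
With P = ¥445 above the shutdown price, P = MC gives q = 15.
At P = ¥5 < min AVC = ¥13, price no longer covers variable cost at any output, so the firm shuts down: q = 0.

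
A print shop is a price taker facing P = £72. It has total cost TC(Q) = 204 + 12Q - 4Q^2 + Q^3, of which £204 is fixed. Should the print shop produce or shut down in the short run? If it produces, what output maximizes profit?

Variable cost is VC = 12Q - 4Q^2 + Q^3, so AVC = VC/Q = 12 - 4Q + Q^2 and MC = dTC/dQ = 12 - 8Q + 3Q^2.
AVC hits its minimum where MC = AVC, at Q = 2, giving min AVC = 12 - 4·2 + 2^2 = £8.
Because £72 ≥ £8, revenue can cover variable cost; the firm operates.
Set P = MC: 72 = 12 - 8Q + 3Q^2 → -60 - 8Q + 3Q^2 = 0. The roots are Q = -10/3 and Q = 6; the profit-maximizing output is on the rising part of MC, so Q* = 6.
Check: AVC at Q = 6 is £24 ≤ P, so revenue covers variable cost.
Profit = P·Q − TC = 72·6 − 348 = £84.

Produce at Q = 6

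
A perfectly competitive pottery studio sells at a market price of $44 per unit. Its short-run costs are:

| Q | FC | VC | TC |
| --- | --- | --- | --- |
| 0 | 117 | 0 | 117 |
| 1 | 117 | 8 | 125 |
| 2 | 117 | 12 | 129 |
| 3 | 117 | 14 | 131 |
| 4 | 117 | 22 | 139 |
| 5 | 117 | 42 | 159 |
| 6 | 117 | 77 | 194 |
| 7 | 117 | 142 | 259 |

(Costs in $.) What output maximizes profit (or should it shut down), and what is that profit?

Q = 6; profit = $70

Profit at each row (π = 44Q − TC): Q=0: -117; Q=1: -81; Q=2: -41; Q=3: 1; Q=4: 37; Q=5: 61; Q=6: 70; Q=7: 49.
Profit is maximized at Q = 6. AVC there is 77/6 = $12.83 ≤ P, so producing beats shutting down (which would give -$117).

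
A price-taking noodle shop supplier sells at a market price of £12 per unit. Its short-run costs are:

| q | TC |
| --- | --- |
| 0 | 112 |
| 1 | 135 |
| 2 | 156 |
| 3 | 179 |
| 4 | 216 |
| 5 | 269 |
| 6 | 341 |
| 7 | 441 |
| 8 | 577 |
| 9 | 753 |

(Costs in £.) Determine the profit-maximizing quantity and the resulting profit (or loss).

Profit at each row (π = 12q − TC): q=0: -112; q=1: -123; q=2: -132; q=3: -143; q=4: -168; q=5: -209; q=6: -269; q=7: -357; q=8: -481; q=9: -645.
Profit is highest at q = 0. Equivalently, the lowest AVC in the table is 44/2 ≈ £22 at q = 2, and P = £12 falls below it — price never covers variable cost, so the firm shuts down and loses only its fixed cost.

q = 0 (shut down); profit = -£112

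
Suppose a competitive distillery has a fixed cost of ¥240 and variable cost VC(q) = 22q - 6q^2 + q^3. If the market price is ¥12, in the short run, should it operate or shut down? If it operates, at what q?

Shut down

From TC, MC = TC'(q) = 22 - 12q + 3q^2 and AVC = VC/q = 22 - 6q + q^2.
The AVC parabola has its vertex at q = 6/2 = 3, where AVC = 22 - 6·3 + 3^2 = ¥13.
With P < min AVC (¥12 < ¥13), every unit sold adds to the loss.
The firm minimizes its loss by shutting down and losing only its fixed cost of ¥240.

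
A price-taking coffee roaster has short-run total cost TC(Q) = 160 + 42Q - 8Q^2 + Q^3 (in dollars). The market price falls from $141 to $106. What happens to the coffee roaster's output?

MC = 42 - 16Q + 3Q^2; the shutdown threshold is min AVC = $26 (at Q = 4).
At P = $141 ≥ min AVC, set P = MC on the rising branch: Q = 9.
At P = $106 ≥ min AVC, set P = MC: Q = 8. The firm stays open but cuts output.

Output falls from 9 to 8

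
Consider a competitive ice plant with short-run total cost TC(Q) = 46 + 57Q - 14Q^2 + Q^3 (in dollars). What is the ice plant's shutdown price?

The firm shuts down when price falls below the minimum of average variable cost. AVC = VC/Q = 57 - 14Q + Q^2.
dAVC/dQ = -14 + 2Q = 0 gives Q = 7. min AVC = 57 - 14·7 + 7^2 = 8.
For P < $8 the firm produces nothing.

$8 per unit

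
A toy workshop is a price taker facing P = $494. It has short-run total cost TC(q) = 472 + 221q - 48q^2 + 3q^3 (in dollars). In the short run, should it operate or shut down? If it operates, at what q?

Produce at q = 13

From TC, MC = TC'(q) = 221 - 96q + 9q^2 and AVC = VC/q = 221 - 48q + 3q^2.
The AVC parabola has its vertex at q = 48/6 = 8, where AVC = 221 - 48·8 + 3·8^2 = $29.
P = $494 exceeds min AVC = $29, so the firm stays open.
P = MC gives -273 - 96q + 9q^2 = 0, with roots -7/3 and 13. Take the larger (rising MC): q* = 13.
Check: AVC at q = 13 is $104 ≤ P, so revenue covers variable cost.
Profit = P·q − TC = 494·13 − 1824 = $4598.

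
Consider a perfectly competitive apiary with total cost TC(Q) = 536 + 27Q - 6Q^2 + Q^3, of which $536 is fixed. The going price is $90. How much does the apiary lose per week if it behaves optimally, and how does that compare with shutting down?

AVC = 27 - 6Q + Q^2 has its minimum $18 at Q = 3; price $90 clears that bar, so the firm operates.
MC = 27 - 12Q + 3Q^2. Setting P = MC and taking the root on the rising branch gives Q* = 7.
TR = 90·7 = 630. TC = 536 + 238 = 774. Profit = 630 − 774 = -$144.
That loss of $144 beats the $536 the firm would lose by shutting down; producing recovers $392 of fixed cost.

Profit = -$144 at Q = 7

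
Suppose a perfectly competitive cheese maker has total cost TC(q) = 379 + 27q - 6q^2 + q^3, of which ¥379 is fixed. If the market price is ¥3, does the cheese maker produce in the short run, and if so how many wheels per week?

From TC, MC = TC'(q) = 27 - 12q + 3q^2 and AVC = VC/q = 27 - 6q + q^2.
AVC hits its minimum where MC = AVC, at q = 3, giving min AVC = 27 - 6·3 + 3^2 = ¥18.
P = ¥3 lies below min AVC = ¥18; no output level covers variable cost.
Best response: produce nothing and absorb the ¥379 fixed cost.

Shut down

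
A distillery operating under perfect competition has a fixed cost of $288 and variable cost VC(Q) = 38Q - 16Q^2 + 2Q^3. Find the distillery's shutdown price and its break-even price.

AVC = 38 - 16Q + 2Q^2; minimized at Q = 4, giving min AVC = $6. That is the shutdown price.
ATC = 288/Q + 38 - 16Q + 2Q^2. Setting dATC/dQ = −288/Q^2 − 16 + 4Q = 0 gives Q = 6 (since 4·6^3 − 16·6^2 = 288).
min ATC = 288/6 + 38 − 16·6 + 2·6^2 = $62. That is the break-even price.
Between these two prices the firm operates at a loss; above $62 it earns a profit.

Shutdown price = $6; break-even price = $62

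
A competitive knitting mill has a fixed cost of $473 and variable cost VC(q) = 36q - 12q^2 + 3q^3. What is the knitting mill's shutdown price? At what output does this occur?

$24 per unit, at q = 2

The firm shuts down when price falls below the minimum of average variable cost. AVC = VC/q = 36 - 12q + 3q^2.
dAVC/dq = -12 + 6q = 0 gives q = 2. min AVC = 36 - 12·2 + 3·2^2 = 24.
The firm shuts down for any P below $24.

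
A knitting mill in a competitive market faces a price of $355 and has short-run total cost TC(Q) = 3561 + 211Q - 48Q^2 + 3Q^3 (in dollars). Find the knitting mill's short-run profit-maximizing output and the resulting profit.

Profit = -$105 at Q = 12

AVC = 211 - 48Q + 3Q^2; min AVC = $19 at Q = 8. Since P = $355 ≥ min AVC, the firm produces.
With MC = 211 - 96Q + 9Q^2, P = MC on the upward-sloping part at Q* = 12.
TR = 355·12 = 4260. TC = 3561 + 804 = 4365. Profit = 4260 − 4365 = -$105.
That loss of $105 beats the $3561 the firm would lose by shutting down; producing recovers $3456 of fixed cost.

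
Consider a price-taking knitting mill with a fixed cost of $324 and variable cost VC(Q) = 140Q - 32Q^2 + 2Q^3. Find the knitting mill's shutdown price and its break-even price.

Shutdown price = $12; break-even price = $50

Shutdown price = min AVC. AVC = 140 - 32Q + 2Q^2, with vertex at Q = 8 and minimum $12.
ATC = 324/Q + 140 - 32Q + 2Q^2. Setting dATC/dQ = −324/Q^2 − 32 + 4Q = 0 gives Q = 9 (since 4·9^3 − 32·9^2 = 324).
min ATC = 324/9 + 140 − 32·9 + 2·9^2 = $50. That is the break-even price.
Between these two prices the firm operates at a loss; above $50 it earns a profit.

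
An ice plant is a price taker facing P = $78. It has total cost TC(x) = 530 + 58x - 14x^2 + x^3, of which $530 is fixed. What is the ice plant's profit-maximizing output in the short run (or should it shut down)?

From TC, MC = TC'(x) = 58 - 28x + 3x^2 and AVC = VC/x = 58 - 14x + x^2.
The AVC parabola has its vertex at x = 14/2 = 7, where AVC = 58 - 14·7 + 7^2 = $9.
Because $78 ≥ $9, revenue can cover variable cost; the firm operates.
P = MC gives -20 - 28x + 3x^2 = 0, with roots -2/3 and 10. Take the larger (rising MC): x* = 10.
Check: AVC at x = 10 is $18 ≤ P, so revenue covers variable cost.
Profit = P·x − TC = 78·10 − 710 = $70.

Produce at x = 10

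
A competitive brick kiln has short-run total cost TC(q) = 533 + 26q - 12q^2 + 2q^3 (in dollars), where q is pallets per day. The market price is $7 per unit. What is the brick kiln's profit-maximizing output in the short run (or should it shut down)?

Strip out fixed cost: VC = 26q - 12q^2 + 2q^3. Then AVC = 26 - 12q + 2q^2 and MC = 26 - 24q + 6q^2.
AVC is minimized where dAVC/dq = -12 + 4q = 0, at q = 3; min AVC = 26 - 12·3 + 2·3^2 = $8.
P = $7 lies below min AVC = $8; no output level covers variable cost.
The firm minimizes its loss by shutting down and losing only its fixed cost of $533.

Shut down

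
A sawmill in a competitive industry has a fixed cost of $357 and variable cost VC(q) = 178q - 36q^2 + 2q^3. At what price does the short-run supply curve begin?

The shutdown price is the minimum of AVC. VC = 178q - 36q^2 + 2q^3, so AVC = 178 - 36q + 2q^2.
At the minimum of AVC, MC = AVC. MC = 178 - 72q + 6q^2; setting MC = AVC gives 4q^2 - 36q = 0, so q = 9. min AVC = 16.
The firm shuts down for any P below $16.

$16 per unit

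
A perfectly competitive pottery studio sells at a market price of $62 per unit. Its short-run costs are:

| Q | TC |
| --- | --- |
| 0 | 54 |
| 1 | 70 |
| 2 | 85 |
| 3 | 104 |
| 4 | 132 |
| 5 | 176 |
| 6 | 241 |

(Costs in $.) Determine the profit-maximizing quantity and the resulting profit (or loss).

Q = 5; profit = $134

Profit at each row (π = 62Q − TC): Q=0: -54; Q=1: -8; Q=2: 39; Q=3: 82; Q=4: 116; Q=5: 134; Q=6: 131.
Profit is maximized at Q = 5. AVC there is 122/5 = $24.40 ≤ P, so producing beats shutting down (which would give -$54).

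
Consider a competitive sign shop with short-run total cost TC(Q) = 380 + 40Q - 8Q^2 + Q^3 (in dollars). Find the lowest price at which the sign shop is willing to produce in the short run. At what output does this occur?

$24 per unit, at Q = 4

The shutdown price is the minimum of AVC. VC = 40Q - 8Q^2 + Q^3, so AVC = 40 - 8Q + Q^2.
dAVC/dQ = -8 + 2Q = 0 gives Q = 4. min AVC = 40 - 8·4 + 4^2 = 24.
So the shutdown price is $24.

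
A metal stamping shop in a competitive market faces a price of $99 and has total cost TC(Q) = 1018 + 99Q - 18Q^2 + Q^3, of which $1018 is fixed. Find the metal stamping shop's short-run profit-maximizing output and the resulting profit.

AVC = 99 - 18Q + Q^2; min AVC = $18 at Q = 9. Since P = $99 ≥ min AVC, the firm produces.
MC = 99 - 36Q + 3Q^2. Setting P = MC and taking the root on the rising branch gives Q* = 12.
TR = 99·12 = 1188. TC = 1018 + 324 = 1342. Profit = 1188 − 1342 = -$154.
That loss of $154 beats the $1018 the firm would lose by shutting down; producing recovers $864 of fixed cost.

Profit = -$154 at Q = 12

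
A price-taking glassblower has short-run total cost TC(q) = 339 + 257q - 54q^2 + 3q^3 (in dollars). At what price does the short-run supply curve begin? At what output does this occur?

The shutdown price is the minimum of AVC. VC = 257q - 54q^2 + 3q^3, so AVC = 257 - 54q + 3q^2.
dAVC/dq = -54 + 6q = 0 gives q = 9. min AVC = 257 - 54·9 + 3·9^2 = 14.
For P < $14 the firm produces nothing.

$14 per unit, at q = 9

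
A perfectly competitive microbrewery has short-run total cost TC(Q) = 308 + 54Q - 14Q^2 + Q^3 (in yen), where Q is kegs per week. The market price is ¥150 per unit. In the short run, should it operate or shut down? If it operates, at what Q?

Variable cost is VC = 54Q - 14Q^2 + Q^3, so AVC = VC/Q = 54 - 14Q + Q^2 and MC = dTC/dQ = 54 - 28Q + 3Q^2.
AVC hits its minimum where MC = AVC, at Q = 7, giving min AVC = 54 - 14·7 + 7^2 = ¥5.
P = ¥150 exceeds min AVC = ¥5, so the firm stays open.
Solving P = MC: -96 - 28Q + 3Q^2 = 0 ⇒ Q = -8/3 or 12. On the upward-sloping branch, Q* = 12.
Check: AVC at Q = 12 is ¥30 ≤ P, so revenue covers variable cost.
Profit = P·Q − TC = 150·12 − 668 = ¥1132.

Produce at Q = 12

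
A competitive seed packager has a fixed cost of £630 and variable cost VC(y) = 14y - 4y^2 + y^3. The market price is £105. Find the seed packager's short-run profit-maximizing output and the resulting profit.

AVC = 14 - 4y + y^2; min AVC = £10 at y = 2. Since P = £105 ≥ min AVC, the firm produces.
With MC = 14 - 8y + 3y^2, P = MC on the upward-sloping part at y* = 7.
TR = 105·7 = 735. TC = 630 + 245 = 875. Profit = 735 − 875 = -£140.
By producing, the firm covers all variable cost plus £490 of fixed cost; shutting down would lose the full £630.

Profit = -£140 at y = 7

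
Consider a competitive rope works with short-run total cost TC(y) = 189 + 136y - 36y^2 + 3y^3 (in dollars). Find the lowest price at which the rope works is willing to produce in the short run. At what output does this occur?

The firm shuts down when price falls below the minimum of average variable cost. AVC = VC/y = 136 - 36y + 3y^2.
At the minimum of AVC, MC = AVC. MC = 136 - 72y + 9y^2; setting MC = AVC gives 6y^2 - 36y = 0, so y = 6. min AVC = 28.
For P < $28 the firm produces nothing.

$28 per unit, at y = 6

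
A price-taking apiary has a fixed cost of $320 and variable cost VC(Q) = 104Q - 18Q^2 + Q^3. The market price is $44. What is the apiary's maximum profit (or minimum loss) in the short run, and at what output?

Profit = -$120 at Q = 10

AVC = 104 - 18Q + Q^2 has its minimum $23 at Q = 9; price $44 clears that bar, so the firm operates.
MC = 104 - 36Q + 3Q^2. Setting P = MC and taking the root on the rising branch gives Q* = 10.
TR = 44·10 = 440. TC = 320 + 240 = 560. Profit = 440 − 560 = -$120.
That loss of $120 beats the $320 the firm would lose by shutting down; producing recovers $200 of fixed cost.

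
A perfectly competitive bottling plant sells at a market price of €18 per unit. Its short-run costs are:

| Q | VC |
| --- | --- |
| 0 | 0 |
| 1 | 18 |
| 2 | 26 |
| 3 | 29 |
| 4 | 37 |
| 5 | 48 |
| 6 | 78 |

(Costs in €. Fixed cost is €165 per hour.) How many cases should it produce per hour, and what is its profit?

Compute π = P·Q − TC at each output: Q=0: -165; Q=1: -165; Q=2: -155; Q=3: -140; Q=4: -130; Q=5: -123; Q=6: -135.
Profit is maximized at Q = 5. AVC there is 48/5 = €9.60 ≤ P, so producing beats shutting down (which would give -€165).

Q = 5; profit = -€123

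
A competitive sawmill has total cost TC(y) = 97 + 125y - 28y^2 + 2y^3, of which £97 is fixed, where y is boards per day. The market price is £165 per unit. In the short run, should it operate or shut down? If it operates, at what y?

Produce at y = 10

Strip out fixed cost: VC = 125y - 28y^2 + 2y^3. Then AVC = 125 - 28y + 2y^2 and MC = 125 - 56y + 6y^2.
The AVC parabola has its vertex at y = 28/4 = 7, where AVC = 125 - 28·7 + 2·7^2 = £27.
Since P = £165 ≥ min AVC = £27, price covers variable cost and the firm should produce.
Set P = MC: 165 = 125 - 56y + 6y^2 → -40 - 56y + 6y^2 = 0. The roots are y = -2/3 and y = 10; the profit-maximizing output is on the rising part of MC, so y* = 10.
Check: AVC at y = 10 is £45 ≤ P, so revenue covers variable cost.
Profit = P·y − TC = 165·10 − 547 = £1103.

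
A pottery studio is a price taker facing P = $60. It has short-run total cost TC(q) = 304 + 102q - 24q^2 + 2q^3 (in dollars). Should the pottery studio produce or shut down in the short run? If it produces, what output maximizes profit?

Produce at q = 7

From TC, MC = TC'(q) = 102 - 48q + 6q^2 and AVC = VC/q = 102 - 24q + 2q^2.
The AVC parabola has its vertex at q = 24/4 = 6, where AVC = 102 - 24·6 + 2·6^2 = $30.
Since P = $60 ≥ min AVC = $30, price covers variable cost and the firm should produce.
Solving P = MC: 42 - 48q + 6q^2 = 0 ⇒ q = 1 or 7. On the upward-sloping branch, q* = 7.
Check: AVC at q = 7 is $32 ≤ P, so revenue covers variable cost.
Profit = P·q − TC = 60·7 − 528 = -$108, a loss, but smaller than the $304 fixed cost the firm would lose by shutting down.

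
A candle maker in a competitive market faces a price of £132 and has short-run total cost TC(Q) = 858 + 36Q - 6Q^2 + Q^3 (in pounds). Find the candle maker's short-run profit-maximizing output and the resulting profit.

Profit = -£218 at Q = 8

AVC = 36 - 6Q + Q^2 has its minimum £27 at Q = 3; price £132 clears that bar, so the firm operates.
With MC = 36 - 12Q + 3Q^2, P = MC on the upward-sloping part at Q* = 8.
TR = 132·8 = 1056. TC = 858 + 416 = 1274. Profit = 1056 − 1274 = -£218.
By producing, the firm covers all variable cost plus £640 of fixed cost; shutting down would lose the full £858.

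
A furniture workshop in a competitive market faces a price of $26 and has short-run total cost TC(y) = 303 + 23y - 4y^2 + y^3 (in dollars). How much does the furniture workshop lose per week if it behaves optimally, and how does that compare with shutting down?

AVC = 23 - 4y + y^2 has its minimum $19 at y = 2; price $26 clears that bar, so the firm operates.
MC = 23 - 8y + 3y^2. Setting P = MC and taking the root on the rising branch gives y* = 3.
TR = 26·3 = 78. TC = 303 + 60 = 363. Profit = 78 − 363 = -$285.
Shutting down would mean losing the fixed cost of $303, so operating at a loss of $285 is better by $18.

Profit = -$285 at y = 3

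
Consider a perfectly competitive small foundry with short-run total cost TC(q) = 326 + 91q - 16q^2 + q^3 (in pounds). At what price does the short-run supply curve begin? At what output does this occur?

The shutdown price is the minimum of AVC. VC = 91q - 16q^2 + q^3, so AVC = 91 - 16q + q^2.
dAVC/dq = -16 + 2q = 0 gives q = 8. min AVC = 91 - 16·8 + 8^2 = 27.
So the shutdown price is £27.

£27 per unit, at q = 8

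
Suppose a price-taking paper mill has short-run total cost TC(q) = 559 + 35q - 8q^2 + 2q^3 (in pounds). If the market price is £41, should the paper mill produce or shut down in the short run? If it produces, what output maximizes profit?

Produce at q = 3

Strip out fixed cost: VC = 35q - 8q^2 + 2q^3. Then AVC = 35 - 8q + 2q^2 and MC = 35 - 16q + 6q^2.
AVC hits its minimum where MC = AVC, at q = 2, giving min AVC = 35 - 8·2 + 2·2^2 = £27.
Because £41 ≥ £27, revenue can cover variable cost; the firm operates.
Solving P = MC: -6 - 16q + 6q^2 = 0 ⇒ q = -1/3 or 3. On the upward-sloping branch, q* = 3.
Check: AVC at q = 3 is £29 ≤ P, so revenue covers variable cost.
Profit = P·q − TC = 41·3 − 646 = -£523, a loss, but smaller than the £559 fixed cost the firm would lose by shutting down.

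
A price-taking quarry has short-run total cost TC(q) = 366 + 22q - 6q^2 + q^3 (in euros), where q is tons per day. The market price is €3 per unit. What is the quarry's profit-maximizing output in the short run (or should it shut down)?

Strip out fixed cost: VC = 22q - 6q^2 + q^3. Then AVC = 22 - 6q + q^2 and MC = 22 - 12q + 3q^2.
AVC hits its minimum where MC = AVC, at q = 3, giving min AVC = 22 - 6·3 + 3^2 = €13.
Since P = €3 < min AVC = €13, price fails to cover variable cost at any output.
The firm minimizes its loss by shutting down and losing only its fixed cost of €366.

Shut down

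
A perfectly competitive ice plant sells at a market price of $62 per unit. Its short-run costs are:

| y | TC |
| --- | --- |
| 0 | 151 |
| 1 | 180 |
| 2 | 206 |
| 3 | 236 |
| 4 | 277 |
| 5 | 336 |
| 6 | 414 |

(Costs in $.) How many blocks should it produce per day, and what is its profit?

Tabulate TR − TC: y=0: -151; y=1: -118; y=2: -82; y=3: -50; y=4: -29; y=5: -26; y=6: -42.
Profit is maximized at y = 5. AVC there is 185/5 = $37 ≤ P, so producing beats shutting down (which would give -$151).

y = 5; profit = -$26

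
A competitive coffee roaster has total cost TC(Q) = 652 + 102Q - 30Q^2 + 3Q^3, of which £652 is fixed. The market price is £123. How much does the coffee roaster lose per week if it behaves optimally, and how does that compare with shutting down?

Profit = -£64 at Q = 7

AVC = 102 - 30Q + 3Q^2 has its minimum £27 at Q = 5; price £123 clears that bar, so the firm operates.
MC = 102 - 60Q + 9Q^2. Setting P = MC and taking the root on the rising branch gives Q* = 7.
TR = 123·7 = 861. TC = 652 + 273 = 925. Profit = 861 − 925 = -£64.
That loss of £64 beats the £652 the firm would lose by shutting down; producing recovers £588 of fixed cost.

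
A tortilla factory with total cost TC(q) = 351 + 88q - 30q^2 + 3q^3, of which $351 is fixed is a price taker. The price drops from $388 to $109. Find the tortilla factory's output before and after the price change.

Output falls from 10 to 7

AVC = 88 - 30q + 3q^2, minimized at q = 5 where min AVC = $13. MC = 88 - 60q + 9q^2.
At P = $388 ≥ min AVC, set P = MC on the rising branch: q = 10.
At P = $109 ≥ min AVC, set P = MC: q = 7. The firm stays open but cuts output.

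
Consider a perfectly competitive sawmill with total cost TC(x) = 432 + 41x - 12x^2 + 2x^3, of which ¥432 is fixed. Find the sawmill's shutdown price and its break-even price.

Shutdown price = min AVC. AVC = 41 - 12x + 2x^2, with vertex at x = 3 and minimum ¥23.
ATC = 432/x + 41 - 12x + 2x^2. Setting dATC/dx = −432/x^2 − 12 + 4x = 0 gives x = 6 (since 4·6^3 − 12·6^2 = 432).
min ATC = 432/6 + 41 − 12·6 + 2·6^2 = ¥113. That is the break-even price.
Between these two prices the firm operates at a loss; above ¥113 it earns a profit.

Shutdown price = ¥23; break-even price = ¥113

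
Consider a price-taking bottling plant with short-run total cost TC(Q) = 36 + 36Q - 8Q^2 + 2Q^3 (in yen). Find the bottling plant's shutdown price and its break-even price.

Shutdown price = min AVC. AVC = 36 - 8Q + 2Q^2, with vertex at Q = 2 and minimum ¥28.
ATC = 36/Q + 36 - 8Q + 2Q^2. Setting dATC/dQ = −36/Q^2 − 8 + 4Q = 0 gives Q = 3 (since 4·3^3 − 8·3^2 = 36).
min ATC = 36/3 + 36 − 8·3 + 2·3^2 = ¥42. That is the break-even price.
For ¥28 ≤ P < ¥42 the firm produces at a loss; below ¥28 it shuts down.

Shutdown price = ¥28; break-even price = ¥42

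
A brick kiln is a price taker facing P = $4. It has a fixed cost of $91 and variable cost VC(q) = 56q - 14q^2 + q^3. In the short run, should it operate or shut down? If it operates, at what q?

Shut down

Strip out fixed cost: VC = 56q - 14q^2 + q^3. Then AVC = 56 - 14q + q^2 and MC = 56 - 28q + 3q^2.
The AVC parabola has its vertex at q = 14/2 = 7, where AVC = 56 - 14·7 + 7^2 = $7.
P = $4 lies below min AVC = $7; no output level covers variable cost.
Best response: produce nothing and absorb the $91 fixed cost.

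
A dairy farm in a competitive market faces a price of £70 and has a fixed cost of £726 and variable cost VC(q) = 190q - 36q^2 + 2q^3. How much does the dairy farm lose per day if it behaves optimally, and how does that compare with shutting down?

AVC = 190 - 36q + 2q^2; min AVC = £28 at q = 9. Since P = £70 ≥ min AVC, the firm produces.
MC = 190 - 72q + 6q^2. Setting P = MC and taking the root on the rising branch gives q* = 10.
TR = 70·10 = 700. TC = 726 + 300 = 1026. Profit = 700 − 1026 = -£326.
That loss of £326 beats the £726 the firm would lose by shutting down; producing recovers £400 of fixed cost.

Profit = -£326 at q = 10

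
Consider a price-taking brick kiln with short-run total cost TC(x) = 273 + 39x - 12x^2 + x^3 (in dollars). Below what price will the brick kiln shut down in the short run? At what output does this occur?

The firm shuts down when price falls below the minimum of average variable cost. AVC = VC/x = 39 - 12x + x^2.
dAVC/dx = -12 + 2x = 0 gives x = 6. min AVC = 39 - 12·6 + 6^2 = 3.
For P < $3 the firm produces nothing.

$3 per unit, at x = 6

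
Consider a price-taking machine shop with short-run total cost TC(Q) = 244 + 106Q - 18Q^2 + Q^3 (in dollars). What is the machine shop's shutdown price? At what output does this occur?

$25 per unit, at Q = 9

The shutdown price is the minimum of AVC. VC = 106Q - 18Q^2 + Q^3, so AVC = 106 - 18Q + Q^2.
At the minimum of AVC, MC = AVC. MC = 106 - 36Q + 3Q^2; setting MC = AVC gives 2Q^2 - 18Q = 0, so Q = 9. min AVC = 25.
For P < $25 the firm produces nothing.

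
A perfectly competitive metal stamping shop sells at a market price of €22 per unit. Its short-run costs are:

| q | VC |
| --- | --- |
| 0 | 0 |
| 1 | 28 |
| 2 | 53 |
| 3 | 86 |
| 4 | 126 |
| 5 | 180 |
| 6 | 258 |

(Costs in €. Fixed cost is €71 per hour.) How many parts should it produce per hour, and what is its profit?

q = 0 (shut down); profit = -€71

Compute π = P·q − TC at each output: q=0: -71; q=1: -77; q=2: -80; q=3: -91; q=4: -109; q=5: -141; q=6: -197.
Profit is highest at q = 0. Equivalently, the lowest AVC in the table is 53/2 ≈ €26.50 at q = 2, and P = €22 falls below it — price never covers variable cost, so the firm shuts down and loses only its fixed cost.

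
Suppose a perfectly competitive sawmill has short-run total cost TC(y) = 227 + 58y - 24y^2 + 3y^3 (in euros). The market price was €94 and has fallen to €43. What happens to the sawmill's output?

MC = 58 - 48y + 9y^2; the shutdown threshold is min AVC = €10 (at y = 4).
At P = €94 ≥ min AVC, set P = MC on the rising branch: y = 6.
At P = €43 ≥ min AVC, set P = MC: y = 5. The firm stays open but cuts output.

Output falls from 6 to 5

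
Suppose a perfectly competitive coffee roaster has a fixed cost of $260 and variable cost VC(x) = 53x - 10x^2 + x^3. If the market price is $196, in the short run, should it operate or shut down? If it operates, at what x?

Produce at x = 11

Strip out fixed cost: VC = 53x - 10x^2 + x^3. Then AVC = 53 - 10x + x^2 and MC = 53 - 20x + 3x^2.
The AVC parabola has its vertex at x = 10/2 = 5, where AVC = 53 - 10·5 + 5^2 = $28.
Because $196 ≥ $28, revenue can cover variable cost; the firm operates.
P = MC gives -143 - 20x + 3x^2 = 0, with roots -13/3 and 11. Take the larger (rising MC): x* = 11.
Check: AVC at x = 11 is $64 ≤ P, so revenue covers variable cost.
Profit = P·x − TC = 196·11 − 964 = $1192.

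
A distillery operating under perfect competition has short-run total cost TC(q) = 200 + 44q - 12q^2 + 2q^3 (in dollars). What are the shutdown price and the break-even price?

AVC = 44 - 12q + 2q^2; minimized at q = 3, giving min AVC = $26. That is the shutdown price.
ATC = 200/q + 44 - 12q + 2q^2. Setting dATC/dq = −200/q^2 − 12 + 4q = 0 gives q = 5 (since 4·5^3 − 12·5^2 = 200).
min ATC = 200/5 + 44 − 12·5 + 2·5^2 = $74. That is the break-even price.
Between these two prices the firm operates at a loss; above $74 it earns a profit.

Shutdown price = $26; break-even price = $74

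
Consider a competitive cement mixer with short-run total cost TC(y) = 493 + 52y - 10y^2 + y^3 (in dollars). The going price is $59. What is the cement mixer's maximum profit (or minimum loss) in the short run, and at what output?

AVC = 52 - 10y + y^2; min AVC = $27 at y = 5. Since P = $59 ≥ min AVC, the firm produces.
MC = 52 - 20y + 3y^2. Setting P = MC and taking the root on the rising branch gives y* = 7.
TR = 59·7 = 413. TC = 493 + 217 = 710. Profit = 413 − 710 = -$297.
That loss of $297 beats the $493 the firm would lose by shutting down; producing recovers $196 of fixed cost.

Profit = -$297 at y = 7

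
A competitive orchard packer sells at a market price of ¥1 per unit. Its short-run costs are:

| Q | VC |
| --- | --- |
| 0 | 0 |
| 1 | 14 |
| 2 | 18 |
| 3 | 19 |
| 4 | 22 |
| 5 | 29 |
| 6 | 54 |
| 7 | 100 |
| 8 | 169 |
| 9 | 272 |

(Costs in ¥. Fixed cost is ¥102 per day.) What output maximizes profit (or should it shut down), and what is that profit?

Q = 0 (shut down); profit = -¥102

Profit at each row (π = 1Q − TC): Q=0: -102; Q=1: -115; Q=2: -118; Q=3: -118; Q=4: -120; Q=5: -126; Q=6: -150; Q=7: -195; Q=8: -263; Q=9: -365.
Profit is highest at Q = 0. Equivalently, the lowest AVC in the table is 22/4 ≈ ¥5.50 at Q = 4, and P = ¥1 falls below it — price never covers variable cost, so the firm shuts down and loses only its fixed cost.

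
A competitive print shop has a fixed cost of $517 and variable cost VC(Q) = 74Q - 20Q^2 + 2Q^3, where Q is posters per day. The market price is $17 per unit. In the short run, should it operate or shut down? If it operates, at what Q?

Strip out fixed cost: VC = 74Q - 20Q^2 + 2Q^3. Then AVC = 74 - 20Q + 2Q^2 and MC = 74 - 40Q + 6Q^2.
AVC hits its minimum where MC = AVC, at Q = 5, giving min AVC = 74 - 20·5 + 2·5^2 = $24.
P = $17 lies below min AVC = $24; no output level covers variable cost.
The firm minimizes its loss by shutting down and losing only its fixed cost of $517.

Shut down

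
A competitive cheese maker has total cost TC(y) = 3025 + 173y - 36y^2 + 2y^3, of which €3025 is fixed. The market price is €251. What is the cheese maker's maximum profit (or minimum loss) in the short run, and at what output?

Profit = -€321 at y = 13

AVC = 173 - 36y + 2y^2 has its minimum €11 at y = 9; price €251 clears that bar, so the firm operates.
MC = 173 - 72y + 6y^2. Setting P = MC and taking the root on the rising branch gives y* = 13.
TR = 251·13 = 3263. TC = 3025 + 559 = 3584. Profit = 3263 − 3584 = -€321.
That loss of €321 beats the €3025 the firm would lose by shutting down; producing recovers €2704 of fixed cost.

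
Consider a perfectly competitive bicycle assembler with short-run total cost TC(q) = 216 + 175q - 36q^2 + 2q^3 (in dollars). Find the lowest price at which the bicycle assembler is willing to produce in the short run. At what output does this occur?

Short-run supply begins at min AVC. From VC = 175q - 36q^2 + 2q^3, AVC = 175 - 36q + 2q^2.
dAVC/dq = -36 + 4q = 0 gives q = 9. min AVC = 175 - 36·9 + 2·9^2 = 13.
For P < $13 the firm produces nothing.

$13 per unit, at q = 9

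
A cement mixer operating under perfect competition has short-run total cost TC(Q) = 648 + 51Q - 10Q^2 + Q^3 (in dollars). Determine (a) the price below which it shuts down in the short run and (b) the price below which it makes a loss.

Shutdown price = $26; break-even price = $114

Shutdown price = min AVC. AVC = 51 - 10Q + Q^2, with vertex at Q = 5 and minimum $26.
ATC = 648/Q + 51 - 10Q + Q^2. Setting dATC/dQ = −648/Q^2 − 10 + 2Q = 0 gives Q = 9 (since 2·9^3 − 10·9^2 = 648).
min ATC = 648/9 + 51 − 10·9 + 9^2 = $114. That is the break-even price.
For $26 ≤ P < $114 the firm produces at a loss; below $26 it shuts down.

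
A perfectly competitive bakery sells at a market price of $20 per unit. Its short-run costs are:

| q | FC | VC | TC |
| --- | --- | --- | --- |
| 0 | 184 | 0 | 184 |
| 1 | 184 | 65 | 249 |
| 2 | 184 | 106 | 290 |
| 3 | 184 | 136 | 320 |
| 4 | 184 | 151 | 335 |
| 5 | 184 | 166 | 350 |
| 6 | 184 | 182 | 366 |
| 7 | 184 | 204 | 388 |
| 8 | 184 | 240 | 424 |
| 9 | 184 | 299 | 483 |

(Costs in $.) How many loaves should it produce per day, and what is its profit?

Profit at each row (π = 20q − TC): q=0: -184; q=1: -229; q=2: -250; q=3: -260; q=4: -255; q=5: -250; q=6: -246; q=7: -248; q=8: -264; q=9: -303.
Profit is highest at q = 0. Equivalently, the lowest AVC in the table is 204/7 ≈ $29.14 at q = 7, and P = $20 falls below it — price never covers variable cost, so the firm shuts down and loses only its fixed cost.

q = 0 (shut down); profit = -$184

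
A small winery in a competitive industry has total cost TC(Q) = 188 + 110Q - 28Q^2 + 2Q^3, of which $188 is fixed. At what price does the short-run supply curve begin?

The shutdown price is the minimum of AVC. VC = 110Q - 28Q^2 + 2Q^3, so AVC = 110 - 28Q + 2Q^2.
dAVC/dQ = -28 + 4Q = 0 gives Q = 7. min AVC = 110 - 28·7 + 2·7^2 = 12.
For P < $12 the firm produces nothing.

$12 per unit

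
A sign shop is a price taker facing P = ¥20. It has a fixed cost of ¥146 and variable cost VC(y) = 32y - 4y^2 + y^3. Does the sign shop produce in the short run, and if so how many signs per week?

Shut down

Variable cost is VC = 32y - 4y^2 + y^3, so AVC = VC/y = 32 - 4y + y^2 and MC = dTC/dy = 32 - 8y + 3y^2.
The AVC parabola has its vertex at y = 4/2 = 2, where AVC = 32 - 4·2 + 2^2 = ¥28.
With P < min AVC (¥20 < ¥28), every unit sold adds to the loss.
Shutting down limits the loss to fixed cost, ¥146.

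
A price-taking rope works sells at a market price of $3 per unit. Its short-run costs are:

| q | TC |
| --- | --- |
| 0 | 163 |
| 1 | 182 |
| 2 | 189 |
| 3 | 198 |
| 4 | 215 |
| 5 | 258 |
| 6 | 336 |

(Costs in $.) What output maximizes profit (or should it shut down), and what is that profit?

q = 0 (shut down); profit = -$163

Compute π = P·q − TC at each output: q=0: -163; q=1: -179; q=2: -183; q=3: -189; q=4: -203; q=5: -243; q=6: -318.
Profit is highest at q = 0. Equivalently, the lowest AVC in the table is 35/3 ≈ $11.67 at q = 3, and P = $3 falls below it — price never covers variable cost, so the firm shuts down and loses only its fixed cost.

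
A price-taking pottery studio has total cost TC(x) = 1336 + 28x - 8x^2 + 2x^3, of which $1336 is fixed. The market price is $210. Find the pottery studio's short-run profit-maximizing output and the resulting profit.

AVC = 28 - 8x + 2x^2; min AVC = $20 at x = 2. Since P = $210 ≥ min AVC, the firm produces.
With MC = 28 - 16x + 6x^2, P = MC on the upward-sloping part at x* = 7.
TR = 210·7 = 1470. TC = 1336 + 490 = 1826. Profit = 1470 − 1826 = -$356.
Shutting down would mean losing the fixed cost of $1336, so operating at a loss of $356 is better by $980.

Profit = -$356 at x = 7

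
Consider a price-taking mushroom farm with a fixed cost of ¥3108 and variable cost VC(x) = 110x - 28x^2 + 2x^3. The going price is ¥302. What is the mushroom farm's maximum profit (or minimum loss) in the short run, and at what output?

AVC = 110 - 28x + 2x^2 has its minimum ¥12 at x = 7; price ¥302 clears that bar, so the firm operates.
With MC = 110 - 56x + 6x^2, P = MC on the upward-sloping part at x* = 12.
TR = 302·12 = 3624. TC = 3108 + 744 = 3852. Profit = 3624 − 3852 = -¥228.
That loss of ¥228 beats the ¥3108 the firm would lose by shutting down; producing recovers ¥2880 of fixed cost.

Profit = -¥228 at x = 12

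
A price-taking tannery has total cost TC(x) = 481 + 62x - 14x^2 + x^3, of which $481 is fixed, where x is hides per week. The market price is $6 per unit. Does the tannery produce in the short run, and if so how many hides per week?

Shut down

Strip out fixed cost: VC = 62x - 14x^2 + x^3. Then AVC = 62 - 14x + x^2 and MC = 62 - 28x + 3x^2.
The AVC parabola has its vertex at x = 14/2 = 7, where AVC = 62 - 14·7 + 7^2 = $13.
With P < min AVC ($6 < $13), every unit sold adds to the loss.
Best response: produce nothing and absorb the $481 fixed cost.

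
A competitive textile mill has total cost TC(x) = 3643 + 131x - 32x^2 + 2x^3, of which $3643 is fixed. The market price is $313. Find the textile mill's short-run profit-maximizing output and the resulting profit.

AVC = 131 - 32x + 2x^2 has its minimum $3 at x = 8; price $313 clears that bar, so the firm operates.
With MC = 131 - 64x + 6x^2, P = MC on the upward-sloping part at x* = 13.
TR = 313·13 = 4069. TC = 3643 + 689 = 4332. Profit = 4069 − 4332 = -$263.
That loss of $263 beats the $3643 the firm would lose by shutting down; producing recovers $3380 of fixed cost.

Profit = -$263 at x = 13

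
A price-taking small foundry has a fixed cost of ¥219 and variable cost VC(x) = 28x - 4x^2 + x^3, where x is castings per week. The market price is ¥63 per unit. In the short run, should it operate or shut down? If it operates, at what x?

Produce at x = 5

Variable cost is VC = 28x - 4x^2 + x^3, so AVC = VC/x = 28 - 4x + x^2 and MC = dTC/dx = 28 - 8x + 3x^2.
The AVC parabola has its vertex at x = 4/2 = 2, where AVC = 28 - 4·2 + 2^2 = ¥24.
Because ¥63 ≥ ¥24, revenue can cover variable cost; the firm operates.
Solving P = MC: -35 - 8x + 3x^2 = 0 ⇒ x = -7/3 or 5. On the upward-sloping branch, x* = 5.
Check: AVC at x = 5 is ¥33 ≤ P, so revenue covers variable cost.
Profit = P·x − TC = 63·5 − 384 = -¥69, a loss, but smaller than the ¥219 fixed cost the firm would lose by shutting down.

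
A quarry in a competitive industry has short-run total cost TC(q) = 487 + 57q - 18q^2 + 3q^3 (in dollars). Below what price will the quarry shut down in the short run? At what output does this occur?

$30 per unit, at q = 3

Short-run supply begins at min AVC. From VC = 57q - 18q^2 + 3q^3, AVC = 57 - 18q + 3q^2.
At the minimum of AVC, MC = AVC. MC = 57 - 36q + 9q^2; setting MC = AVC gives 6q^2 - 18q = 0, so q = 3. min AVC = 30.
So the shutdown price is $30.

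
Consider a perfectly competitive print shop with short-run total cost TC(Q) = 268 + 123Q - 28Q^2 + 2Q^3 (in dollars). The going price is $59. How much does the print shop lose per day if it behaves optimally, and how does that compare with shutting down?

AVC = 123 - 28Q + 2Q^2; min AVC = $25 at Q = 7. Since P = $59 ≥ min AVC, the firm produces.
MC = 123 - 56Q + 6Q^2. Setting P = MC and taking the root on the rising branch gives Q* = 8.
TR = 59·8 = 472. TC = 268 + 216 = 484. Profit = 472 − 484 = -$12.
By producing, the firm covers all variable cost plus $256 of fixed cost; shutting down would lose the full $268.

Profit = -$12 at Q = 8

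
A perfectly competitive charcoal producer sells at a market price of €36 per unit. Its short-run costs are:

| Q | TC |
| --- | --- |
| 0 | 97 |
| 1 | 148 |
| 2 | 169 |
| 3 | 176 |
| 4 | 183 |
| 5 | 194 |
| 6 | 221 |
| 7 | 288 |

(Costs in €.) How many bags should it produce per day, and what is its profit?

Tabulate TR − TC: Q=0: -97; Q=1: -112; Q=2: -97; Q=3: -68; Q=4: -39; Q=5: -14; Q=6: -5; Q=7: -36.
Profit is maximized at Q = 6. AVC there is 124/6 = €20.67 ≤ P, so producing beats shutting down (which would give -€97).

Q = 6; profit = -€5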